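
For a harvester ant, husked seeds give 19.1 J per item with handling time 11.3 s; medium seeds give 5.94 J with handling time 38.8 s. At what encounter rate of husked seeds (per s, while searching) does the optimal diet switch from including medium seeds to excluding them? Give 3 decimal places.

The zero-one rule: include medium seeds iff E₂/h₂ > λE₁/(1+λh₁). Equality gives the switch point.
λE₁h₂ = E₂ + λE₂h₁ ⇒ λ = E₂/(E₁h₂ − E₂h₁) = 5.94/(741.1 − 67.12) = 0.008814 per s.

0.009 per s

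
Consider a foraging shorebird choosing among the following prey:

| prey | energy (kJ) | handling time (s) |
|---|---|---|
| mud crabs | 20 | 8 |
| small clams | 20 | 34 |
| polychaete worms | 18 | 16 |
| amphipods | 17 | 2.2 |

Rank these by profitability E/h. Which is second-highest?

mud crabs

In descending order of E/h:
amphipods: 17/2.2 = 7.73 kJ/s
mud crabs: 20/8 = 2.5 kJ/s
polychaete worms: 18/16 = 1.12 kJ/s
small clams: 20/34 = 0.588 kJ/s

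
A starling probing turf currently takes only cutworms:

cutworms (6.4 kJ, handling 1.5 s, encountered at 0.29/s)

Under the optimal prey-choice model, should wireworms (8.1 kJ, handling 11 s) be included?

No

On cutworms alone, R = ΣλE/(1+Σλh) = 1.856/1.435 = 1.293 kJ/s.
Profitability of wireworms: 8.1/11 = 0.7364 kJ/s.
Since 0.7364 < R, time spent handling wireworms is better spent searching.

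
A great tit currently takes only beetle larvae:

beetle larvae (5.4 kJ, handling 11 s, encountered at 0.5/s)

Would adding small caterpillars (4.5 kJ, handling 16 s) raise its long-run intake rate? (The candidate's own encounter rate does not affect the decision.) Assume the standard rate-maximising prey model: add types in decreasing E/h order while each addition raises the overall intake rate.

Current rate: (0.5×5.4)/(1 + 0.5×11) = 0.4154 kJ/s.
small caterpillars: E/h = 4.5/16 = 0.2812 kJ/s.
0.2812 < 0.4154, so adding small caterpillars would lower the average — exclude it.

No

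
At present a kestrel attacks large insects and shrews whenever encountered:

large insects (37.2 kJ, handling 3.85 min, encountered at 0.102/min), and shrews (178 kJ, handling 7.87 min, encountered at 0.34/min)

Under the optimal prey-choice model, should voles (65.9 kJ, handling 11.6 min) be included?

No

Intake rate on the current diet: R = (0.102×37.2 + 0.34×178) / (1 + 0.102×3.85 + 0.34×7.87) = 64.31/4.069 = 15.81 kJ/min.
voles: E/h = 65.9/11.6 = 5.681 kJ/min.
5.681 < 15.81, so adding voles would lower the average — exclude it.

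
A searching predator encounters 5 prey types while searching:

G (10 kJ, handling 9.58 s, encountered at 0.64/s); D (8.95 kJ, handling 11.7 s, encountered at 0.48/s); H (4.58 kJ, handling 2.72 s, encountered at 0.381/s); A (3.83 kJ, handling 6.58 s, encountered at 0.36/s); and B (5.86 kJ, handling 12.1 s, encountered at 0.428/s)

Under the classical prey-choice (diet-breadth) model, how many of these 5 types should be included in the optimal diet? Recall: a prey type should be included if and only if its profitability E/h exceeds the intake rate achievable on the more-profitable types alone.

2

Profitabilities (E/h, kJ/s): H 1.68, G 1.04, D 0.765, A 0.582, B 0.484. Add prey in this order while the next type's profitability exceeds the intake rate on those already taken.
Rate on top 1: 0.8569. G: 1.04 > 0.8569 → include.
Rate on top 2: 0.9972. D: 0.765 < 0.9972 → exclude; stop.
Optimal diet: H, G — 2 of 5 types.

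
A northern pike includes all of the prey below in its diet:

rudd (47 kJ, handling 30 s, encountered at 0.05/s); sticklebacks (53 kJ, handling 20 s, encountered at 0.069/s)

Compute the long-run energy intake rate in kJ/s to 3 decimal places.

1.548 kJ/s

Energy encountered per unit search time: 0.05×47 + 0.069×53 = 6.007 kJ/s.
Handling time per unit search time: 0.05×30 + 0.069×20 = 2.88.
Rate = 6.007/(1 + 2.88) = 1.548 kJ/s.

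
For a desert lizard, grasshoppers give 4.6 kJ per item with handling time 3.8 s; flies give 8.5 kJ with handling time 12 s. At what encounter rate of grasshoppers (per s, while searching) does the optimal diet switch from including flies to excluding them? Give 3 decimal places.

0.371 per s

Drop flies once their profitability E₂/h₂ falls below the rate achievable on grasshoppers alone: E₂/h₂ = λE₁/(1 + λh₁).
Solve for λ: λE₁h₂ = E₂(1 + λh₁) → λ(E₁h₂ − E₂h₁) = E₂ → λ = E₂/(E₁h₂ − E₂h₁).
λ = 8.5/(4.6×12 − 8.5×3.8) = 8.5/22.9 = 0.3712 per s.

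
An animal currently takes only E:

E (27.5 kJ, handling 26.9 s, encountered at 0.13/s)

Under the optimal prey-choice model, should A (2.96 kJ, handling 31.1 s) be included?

No

Current rate: (0.13×27.5)/(1 + 0.13×26.9) = 0.795 kJ/s.
Profitability of A: 2.96/31.1 = 0.09518 kJ/s.
Since 0.09518 < R, time spent handling A is better spent searching.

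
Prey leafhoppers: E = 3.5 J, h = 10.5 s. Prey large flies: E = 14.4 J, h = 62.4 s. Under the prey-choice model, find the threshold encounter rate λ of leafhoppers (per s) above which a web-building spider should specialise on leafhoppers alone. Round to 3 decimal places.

0.214 per s

At the threshold, the rate on leafhoppers alone equals the profitability of large flies: λ·3.5/(1 + λ·10.5) = 14.4/62.4 = 0.2308.
Rearranging, λ(3.5 − 0.2308×10.5) = 0.2308, so λ = 0.2308/1.077 = 0.2143 per s.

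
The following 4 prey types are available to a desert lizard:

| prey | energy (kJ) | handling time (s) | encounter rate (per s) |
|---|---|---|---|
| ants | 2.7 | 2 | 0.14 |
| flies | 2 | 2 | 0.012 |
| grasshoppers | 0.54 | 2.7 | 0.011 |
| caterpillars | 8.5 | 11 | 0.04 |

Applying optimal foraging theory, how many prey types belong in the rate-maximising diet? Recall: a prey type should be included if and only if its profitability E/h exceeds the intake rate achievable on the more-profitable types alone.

3

Rank by E/h (kJ/s): ants 1.35, flies 1, caterpillars 0.773, grasshoppers 0.2. Include each in turn until the next type's E/h falls below the running intake rate.
Rate on top 1: 0.2953. flies: 1 > 0.2953 → include.
Rate on top 2: 0.3083. caterpillars: 0.773 > 0.3083 → include.
Rate on top 3: 0.4255. grasshoppers: 0.2 < 0.4255 → exclude; stop.
Optimal diet: ants, flies, caterpillars — 3 of 4 types.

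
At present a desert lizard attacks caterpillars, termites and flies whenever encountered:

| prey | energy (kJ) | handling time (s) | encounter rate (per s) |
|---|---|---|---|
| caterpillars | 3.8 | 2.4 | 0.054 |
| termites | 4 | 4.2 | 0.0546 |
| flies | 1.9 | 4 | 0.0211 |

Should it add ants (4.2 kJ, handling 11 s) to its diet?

On caterpillars, termites and flies alone, R = ΣλE/(1+Σλh) = 0.4637/1.443 = 0.3213 kJ/s.
ants: E/h = 4.2/11 = 0.3818 kJ/s.
Since 0.3818 > R, including ants increases the long-run rate.

Yes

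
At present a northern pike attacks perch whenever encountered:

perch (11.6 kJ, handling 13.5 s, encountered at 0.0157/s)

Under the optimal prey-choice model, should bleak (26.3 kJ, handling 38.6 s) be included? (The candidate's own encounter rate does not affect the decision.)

Intake rate on the current diet: R = (0.0157×11.6) / (1 + 0.0157×13.5) = 0.1821/1.212 = 0.1503 kJ/s.
Profitability of bleak: 26.3/38.6 = 0.6813 kJ/s.
0.6813 > 0.1503, so adding bleak raises the average — include it.

Yes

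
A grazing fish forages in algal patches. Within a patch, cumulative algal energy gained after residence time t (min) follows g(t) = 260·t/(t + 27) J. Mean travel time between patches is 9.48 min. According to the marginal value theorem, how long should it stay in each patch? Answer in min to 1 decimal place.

Maximise g(t)/(T+t): set derivative to zero → g'(t)(T+t) = g(t).
g'(t) = 260·27/(t + 27)². Setting 260·27/(t+27)² = 260t/[(t+27)(9.48+t)] gives 27(9.48+t) = t(t+27), so t² = 27×9.48 = 256.
t* = √256 = 16 min.

16.0 min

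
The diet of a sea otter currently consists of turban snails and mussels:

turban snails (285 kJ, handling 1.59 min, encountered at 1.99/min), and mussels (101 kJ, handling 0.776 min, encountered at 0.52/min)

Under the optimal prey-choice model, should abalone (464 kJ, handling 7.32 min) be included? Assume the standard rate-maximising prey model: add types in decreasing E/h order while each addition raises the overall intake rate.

Intake rate on the current diet: R = (1.99×285 + 0.52×101) / (1 + 1.99×1.59 + 0.52×0.776) = 619.7/4.568 = 135.7 kJ/min.
Profitability of abalone: 464/7.32 = 63.39 kJ/min.
63.39 < 135.7, so adding abalone would lower the average — exclude it.

No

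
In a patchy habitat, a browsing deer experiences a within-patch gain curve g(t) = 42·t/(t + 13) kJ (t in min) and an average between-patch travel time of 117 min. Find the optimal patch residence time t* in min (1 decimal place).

39.0 min

Optimal t* satisfies g'(t*) = g(t*)/(T + t*).
g'(t) = 42·13/(t + 13)². Setting 42·13/(t+13)² = 42t/[(t+13)(117+t)] gives 13(117+t) = t(t+13), so t² = 13×117 = 1521.
t* = √1521 = 39 min.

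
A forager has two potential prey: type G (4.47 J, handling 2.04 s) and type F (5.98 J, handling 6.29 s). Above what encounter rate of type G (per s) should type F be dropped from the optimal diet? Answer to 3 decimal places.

0.376 per s

At the threshold, the rate on type G alone equals the profitability of type F: λ·4.47/(1 + λ·2.04) = 5.98/6.29 = 0.9507.
Rearranging, λ(4.47 − 0.9507×2.04) = 0.9507, so λ = 0.9507/2.531 = 0.3757 per s.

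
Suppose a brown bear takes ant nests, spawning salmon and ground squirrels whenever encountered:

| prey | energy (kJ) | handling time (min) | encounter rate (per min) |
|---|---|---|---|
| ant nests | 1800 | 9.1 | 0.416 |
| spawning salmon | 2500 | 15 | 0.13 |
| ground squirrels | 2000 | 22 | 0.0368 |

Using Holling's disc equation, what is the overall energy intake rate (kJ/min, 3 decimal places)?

Energy encountered per unit search time: 0.416×1800 + 0.13×2500 + 0.0368×2000 = 1147 kJ/min.
Handling time per unit search time: 0.416×9.1 + 0.13×15 + 0.0368×22 = 6.545.
Rate = 1147/(1 + 6.545) = 152.1 kJ/min.

152.070 kJ/min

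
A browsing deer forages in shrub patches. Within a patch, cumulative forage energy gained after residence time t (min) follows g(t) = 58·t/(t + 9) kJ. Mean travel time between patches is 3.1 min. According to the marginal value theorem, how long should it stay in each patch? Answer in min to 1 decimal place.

Maximise g(t)/(T+t): set derivative to zero → g'(t)(T+t) = g(t).
g'(t) = 58·9/(t + 9)². Setting 58·9/(t+9)² = 58t/[(t+9)(3.1+t)] gives 9(3.1+t) = t(t+9), so t² = 9×3.1 = 27.9.
t* = √27.9 = 5.282 min.

5.3 min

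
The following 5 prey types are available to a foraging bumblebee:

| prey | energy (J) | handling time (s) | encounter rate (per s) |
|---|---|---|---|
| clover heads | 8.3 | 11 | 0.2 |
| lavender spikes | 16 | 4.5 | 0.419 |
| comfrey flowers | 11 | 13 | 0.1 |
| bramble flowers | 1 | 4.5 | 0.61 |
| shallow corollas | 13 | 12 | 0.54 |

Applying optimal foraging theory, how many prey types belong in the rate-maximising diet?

1

Profitabilities (E/h, J/s): lavender spikes 3.56, shallow corollas 1.08, comfrey flowers 0.846, clover heads 0.755, bramble flowers 0.222. Add prey in this order while the next type's profitability exceeds the intake rate on those already taken.
Rate on top 1: 2.323. shallow corollas: 1.08 < 2.323 → exclude; stop.
Optimal diet: lavender spikes — 1 of 5 types.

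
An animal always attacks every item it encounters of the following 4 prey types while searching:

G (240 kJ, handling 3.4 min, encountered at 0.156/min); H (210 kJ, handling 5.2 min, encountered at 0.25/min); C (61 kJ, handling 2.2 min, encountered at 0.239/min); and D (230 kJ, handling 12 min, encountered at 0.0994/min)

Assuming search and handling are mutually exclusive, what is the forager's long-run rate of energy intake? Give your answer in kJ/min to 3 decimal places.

28.002 kJ/min

R = Σλ_iE_i / (1 + Σλ_ih_i)
Numerator: 0.156×240 + 0.25×210 + 0.239×61 + 0.0994×230 = 127.4
Denominator: 1 + 0.156×3.4 + 0.25×5.2 + 0.239×2.2 + 0.0994×12 = 4.549
R = 127.4/4.549 = 28 kJ/min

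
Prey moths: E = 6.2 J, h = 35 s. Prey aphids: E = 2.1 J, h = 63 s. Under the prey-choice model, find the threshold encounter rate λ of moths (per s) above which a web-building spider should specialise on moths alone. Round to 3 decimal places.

The zero-one rule: include aphids iff E₂/h₂ > λE₁/(1+λh₁). Equality gives the switch point.
λE₁h₂ = E₂ + λE₂h₁ ⇒ λ = E₂/(E₁h₂ − E₂h₁) = 2.1/(390.6 − 73.5) = 0.006623 per s.

0.007 per s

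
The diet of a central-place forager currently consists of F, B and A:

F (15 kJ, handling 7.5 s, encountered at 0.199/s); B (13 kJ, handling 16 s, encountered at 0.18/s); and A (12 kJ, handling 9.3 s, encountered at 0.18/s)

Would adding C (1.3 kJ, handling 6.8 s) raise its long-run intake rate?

Current rate: (0.199×15 + 0.18×13 + 0.18×12)/(1 + 0.199×7.5 + 0.18×16 + 0.18×9.3) = 1.062 kJ/s.
C: E/h = 1.3/6.8 = 0.1912 kJ/s.
Since 0.1912 < R, time spent handling C is better spent searching.

No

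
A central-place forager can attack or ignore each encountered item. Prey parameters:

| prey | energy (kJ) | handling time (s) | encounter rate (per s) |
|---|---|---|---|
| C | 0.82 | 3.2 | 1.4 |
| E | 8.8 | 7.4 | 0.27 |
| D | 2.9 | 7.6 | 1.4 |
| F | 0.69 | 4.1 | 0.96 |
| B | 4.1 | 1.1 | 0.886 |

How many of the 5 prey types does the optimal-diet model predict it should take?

1

Rank by E/h (kJ/s): B 3.73, E 1.19, D 0.382, C 0.256, F 0.168. Include each in turn until the next type's E/h falls below the running intake rate.
Rate on top 1: 1.84. E: 1.19 < 1.84 → exclude; stop.
Optimal diet: B — 1 of 5 types.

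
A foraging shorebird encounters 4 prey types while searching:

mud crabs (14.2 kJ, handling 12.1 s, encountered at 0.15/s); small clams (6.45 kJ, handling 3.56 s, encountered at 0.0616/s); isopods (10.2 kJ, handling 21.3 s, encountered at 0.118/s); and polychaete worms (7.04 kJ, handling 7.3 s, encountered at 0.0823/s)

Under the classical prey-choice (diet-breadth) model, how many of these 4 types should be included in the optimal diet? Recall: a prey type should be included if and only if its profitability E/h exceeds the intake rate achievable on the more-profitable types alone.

3

Profitabilities (E/h, kJ/s): small clams 1.81, mud crabs 1.17, polychaete worms 0.964, isopods 0.479. Add prey in this order while the next type's profitability exceeds the intake rate on those already taken.
Rate on top 1: 0.3259. mud crabs: 1.17 > 0.3259 → include.
Rate on top 2: 0.8329. polychaete worms: 0.964 > 0.8329 → include.
Rate on top 3: 0.8546. isopods: 0.479 < 0.8546 → exclude; stop.
Optimal diet: small clams, mud crabs, polychaete worms — 3 of 4 types.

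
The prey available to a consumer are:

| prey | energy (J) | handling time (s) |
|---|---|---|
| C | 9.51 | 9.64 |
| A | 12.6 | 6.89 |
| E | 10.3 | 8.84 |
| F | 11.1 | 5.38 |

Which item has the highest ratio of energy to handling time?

Profitability E/h (J/s): C = 9.51/9.64 = 0.987, A = 12.6/6.89 = 1.83, E = 10.3/8.84 = 1.17, F = 11.1/5.38 = 2.06.
Ranked: F > A > E > C.

F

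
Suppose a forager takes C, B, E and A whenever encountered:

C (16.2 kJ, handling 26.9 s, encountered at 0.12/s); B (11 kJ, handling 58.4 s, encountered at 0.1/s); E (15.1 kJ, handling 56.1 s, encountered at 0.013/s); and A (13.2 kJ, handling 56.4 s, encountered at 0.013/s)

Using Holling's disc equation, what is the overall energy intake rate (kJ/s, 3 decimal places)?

R = Σλ_iE_i / (1 + Σλ_ih_i)
Numerator: 0.12×16.2 + 0.1×11 + 0.013×15.1 + 0.013×13.2 = 3.412
Denominator: 1 + 0.12×26.9 + 0.1×58.4 + 0.013×56.1 + 0.013×56.4 = 11.53
R = 3.412/11.53 = 0.2959 kJ/s

0.296 kJ/s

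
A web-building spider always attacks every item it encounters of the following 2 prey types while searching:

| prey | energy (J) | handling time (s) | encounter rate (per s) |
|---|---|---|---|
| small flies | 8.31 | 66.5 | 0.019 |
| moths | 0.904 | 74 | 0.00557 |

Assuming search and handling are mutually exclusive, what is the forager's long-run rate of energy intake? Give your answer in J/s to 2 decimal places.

0.06 J/s

R = Σλ_iE_i / (1 + Σλ_ih_i)
Numerator: 0.019×8.31 + 0.00557×0.904 = 0.1629
Denominator: 1 + 0.019×66.5 + 0.00557×74 = 2.676
R = 0.1629/2.676 = 0.06089 J/s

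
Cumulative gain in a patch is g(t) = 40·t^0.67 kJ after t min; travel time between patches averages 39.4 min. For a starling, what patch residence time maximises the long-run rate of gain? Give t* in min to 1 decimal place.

By the marginal value theorem, leave when the instantaneous gain rate g'(t) equals the habitat-wide average g(t)/(T + t).
g'(t) = 0.67·40·t^-0.33. Setting 0.67·40·t^-0.33 = 40·t^0.67/(39.4+t) gives 0.67(39.4+t) = t, so 0.33·t = 0.67×39.4.
t* = 0.67×39.4/0.33 = 79.99 min.

80.0 min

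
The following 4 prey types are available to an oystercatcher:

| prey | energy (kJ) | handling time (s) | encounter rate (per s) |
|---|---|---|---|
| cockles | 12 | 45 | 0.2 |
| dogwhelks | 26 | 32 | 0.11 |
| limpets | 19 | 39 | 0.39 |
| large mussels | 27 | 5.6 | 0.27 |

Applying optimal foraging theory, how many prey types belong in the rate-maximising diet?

1

E/h in descending order: large mussels 4.82, dogwhelks 0.812, limpets 0.487, cockles 0.267 kJ/s. The optimal diet is the largest prefix of this list for which every included type satisfies E_i/h_i > R on the types above it.
Rate on top 1: 2.902. dogwhelks: 0.812 < 2.902 → exclude; stop.
Optimal diet: large mussels — 1 of 4 types.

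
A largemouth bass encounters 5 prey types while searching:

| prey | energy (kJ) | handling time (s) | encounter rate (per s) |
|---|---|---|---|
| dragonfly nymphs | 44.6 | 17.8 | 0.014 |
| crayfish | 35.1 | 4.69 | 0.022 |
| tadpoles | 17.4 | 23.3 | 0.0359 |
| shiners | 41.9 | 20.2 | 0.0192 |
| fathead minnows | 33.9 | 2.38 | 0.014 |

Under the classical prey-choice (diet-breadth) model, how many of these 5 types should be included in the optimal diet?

Rank by E/h (kJ/s): fathead minnows 14.2, crayfish 7.48, dragonfly nymphs 2.51, shiners 2.07, tadpoles 0.747. Include each in turn until the next type's E/h falls below the running intake rate.
Rate on top 1: 0.4593. crayfish: 7.48 > 0.4593 → include.
Rate on top 2: 1.097. dragonfly nymphs: 2.51 > 1.097 → include.
Rate on top 3: 1.35. shiners: 2.07 > 1.35 → include.
Rate on top 4: 1.509. tadpoles: 0.747 < 1.509 → exclude; stop.
Optimal diet: fathead minnows, crayfish, dragonfly nymphs, shiners — 4 of 5 types.

4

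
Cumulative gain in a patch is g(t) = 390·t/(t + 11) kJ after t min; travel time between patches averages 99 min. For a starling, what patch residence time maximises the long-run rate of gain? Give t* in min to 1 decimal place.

Maximise g(t)/(T+t): set derivative to zero → g'(t)(T+t) = g(t).
g'(t) = 390·11/(t + 11)². Setting 390·11/(t+11)² = 390t/[(t+11)(99+t)] gives 11(99+t) = t(t+11), so t² = 11×99 = 1089.
t* = √1089 = 33 min.

33.0 min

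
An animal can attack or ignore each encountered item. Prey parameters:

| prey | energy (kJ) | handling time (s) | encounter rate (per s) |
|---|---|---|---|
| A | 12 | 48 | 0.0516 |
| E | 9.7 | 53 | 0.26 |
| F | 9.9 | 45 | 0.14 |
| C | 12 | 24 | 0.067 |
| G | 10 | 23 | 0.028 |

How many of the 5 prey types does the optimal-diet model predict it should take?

2

E/h in descending order: C 0.5, G 0.435, A 0.25, F 0.22, E 0.183 kJ/s. The optimal diet is the largest prefix of this list for which every included type satisfies E_i/h_i > R on the types above it.
Rate on top 1: 0.3083. G: 0.435 > 0.3083 → include.
Rate on top 2: 0.3333. A: 0.25 < 0.3333 → exclude; stop.
Optimal diet: C, G — 2 of 5 types.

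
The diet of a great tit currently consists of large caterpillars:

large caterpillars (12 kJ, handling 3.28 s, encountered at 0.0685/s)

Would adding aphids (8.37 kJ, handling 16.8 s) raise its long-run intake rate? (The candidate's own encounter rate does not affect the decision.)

No

Intake rate on the current diet: R = (0.0685×12) / (1 + 0.0685×3.28) = 0.822/1.225 = 0.6712 kJ/s.
Profitability of aphids: 8.37/16.8 = 0.4982 kJ/s.
Since 0.4982 < R, time spent handling aphids is better spent searching.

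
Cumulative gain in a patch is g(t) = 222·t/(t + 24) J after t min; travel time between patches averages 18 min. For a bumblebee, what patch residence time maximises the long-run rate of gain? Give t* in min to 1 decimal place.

20.8 min

Maximise g(t)/(T+t): set derivative to zero → g'(t)(T+t) = g(t).
g'(t) = 222·24/(t + 24)². Setting 222·24/(t+24)² = 222t/[(t+24)(18+t)] gives 24(18+t) = t(t+24), so t² = 24×18 = 432.
t* = √432 = 20.78 min.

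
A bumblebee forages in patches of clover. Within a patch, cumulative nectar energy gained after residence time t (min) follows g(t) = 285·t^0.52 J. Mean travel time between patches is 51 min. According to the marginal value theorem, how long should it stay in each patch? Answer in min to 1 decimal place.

55.2 min

Maximise g(t)/(T+t): set derivative to zero → g'(t)(T+t) = g(t).
g'(t) = 0.52·285·t^-0.48. Setting 0.52·285·t^-0.48 = 285·t^0.52/(51+t) gives 0.52(51+t) = t, so 0.48·t = 0.52×51.
t* = 0.52×51/0.48 = 55.25 min.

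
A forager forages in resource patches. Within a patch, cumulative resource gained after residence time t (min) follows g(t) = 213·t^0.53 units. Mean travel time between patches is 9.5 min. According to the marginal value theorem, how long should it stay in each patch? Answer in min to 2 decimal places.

10.71 min

Maximise g(t)/(T+t): set derivative to zero → g'(t)(T+t) = g(t).
g'(t) = 0.53·213·t^-0.47. Setting 0.53·213·t^-0.47 = 213·t^0.53/(9.5+t) gives 0.53(9.5+t) = t, so 0.47·t = 0.53×9.5.
t* = 0.53×9.5/0.47 = 10.71 min.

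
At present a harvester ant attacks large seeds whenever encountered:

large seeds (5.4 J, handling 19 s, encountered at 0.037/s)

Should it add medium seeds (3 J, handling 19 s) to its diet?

Yes

Current rate: (0.037×5.4)/(1 + 0.037×19) = 0.1173 J/s.
Profitability of medium seeds: 3/19 = 0.1579 J/s.
0.1579 > 0.1173, so adding medium seeds raises the average — include it.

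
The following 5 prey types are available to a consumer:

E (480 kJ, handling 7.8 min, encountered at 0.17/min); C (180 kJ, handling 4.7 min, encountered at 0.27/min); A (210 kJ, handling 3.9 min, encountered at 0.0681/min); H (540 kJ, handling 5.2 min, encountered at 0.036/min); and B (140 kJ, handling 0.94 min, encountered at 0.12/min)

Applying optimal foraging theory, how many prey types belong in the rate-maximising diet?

Rank by E/h (kJ/min): B 149, H 104, E 61.5, A 53.8, C 38.3. Include each in turn until the next type's E/h falls below the running intake rate.
Rate on top 1: 15.1. H: 104 > 15.1 → include.
Rate on top 2: 27.88. E: 61.5 > 27.88 → include.
Rate on top 3: 44.87. A: 53.8 > 44.87 → include.
Rate on top 4: 45.7. C: 38.3 < 45.7 → exclude; stop.
Optimal diet: B, H, E, A — 4 of 5 types.

4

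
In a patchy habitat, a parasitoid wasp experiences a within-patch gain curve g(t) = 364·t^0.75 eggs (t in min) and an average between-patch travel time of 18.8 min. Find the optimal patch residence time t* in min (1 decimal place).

56.4 min

Optimal t* satisfies g'(t*) = g(t*)/(T + t*).
g'(t) = 0.75·364·t^-0.25. Setting 0.75·364·t^-0.25 = 364·t^0.75/(18.8+t) gives 0.75(18.8+t) = t, so 0.25·t = 0.75×18.8.
t* = 0.75×18.8/0.25 = 56.4 min.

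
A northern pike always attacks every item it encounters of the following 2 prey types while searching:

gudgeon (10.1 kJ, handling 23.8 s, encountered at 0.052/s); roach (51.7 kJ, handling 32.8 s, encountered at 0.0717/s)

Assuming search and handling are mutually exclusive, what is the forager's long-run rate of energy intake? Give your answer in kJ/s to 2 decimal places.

R = (0.052×10.1 + 0.0717×51.7) / (1 + 0.052×23.8 + 0.0717×32.8) = 4.232/4.589 = 0.9222 kJ/s.

0.92 kJ/s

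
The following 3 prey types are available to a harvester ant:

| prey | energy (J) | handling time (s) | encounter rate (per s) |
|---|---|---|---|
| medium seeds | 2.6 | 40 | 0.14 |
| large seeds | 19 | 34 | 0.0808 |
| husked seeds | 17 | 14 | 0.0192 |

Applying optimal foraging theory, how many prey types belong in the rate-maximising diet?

2

E/h in descending order: husked seeds 1.21, large seeds 0.559, medium seeds 0.065 J/s. The optimal diet is the largest prefix of this list for which every included type satisfies E_i/h_i > R on the types above it.
Rate on top 1: 0.2573. large seeds: 0.559 > 0.2573 → include.
Rate on top 2: 0.4635. medium seeds: 0.065 < 0.4635 → exclude; stop.
Optimal diet: husked seeds, large seeds — 2 of 3 types.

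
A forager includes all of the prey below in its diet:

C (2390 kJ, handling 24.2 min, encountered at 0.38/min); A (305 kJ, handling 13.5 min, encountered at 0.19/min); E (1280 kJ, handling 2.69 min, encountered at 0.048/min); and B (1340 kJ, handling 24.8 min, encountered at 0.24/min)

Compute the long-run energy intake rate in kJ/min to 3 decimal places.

71.605 kJ/min

R = (0.38×2390 + 0.19×305 + 0.048×1280 + 0.24×1340) / (1 + 0.38×24.2 + 0.19×13.5 + 0.048×2.69 + 0.24×24.8) = 1349/18.84 = 71.6 kJ/min.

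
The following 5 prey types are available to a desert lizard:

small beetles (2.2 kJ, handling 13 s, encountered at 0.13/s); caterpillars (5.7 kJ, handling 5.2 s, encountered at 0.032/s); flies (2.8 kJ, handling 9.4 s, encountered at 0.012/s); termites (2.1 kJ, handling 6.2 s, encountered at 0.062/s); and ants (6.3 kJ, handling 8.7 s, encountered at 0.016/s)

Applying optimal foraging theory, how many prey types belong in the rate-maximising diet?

4

Profitabilities (E/h, kJ/s): caterpillars 1.1, ants 0.724, termites 0.339, flies 0.298, small beetles 0.169. Add prey in this order while the next type's profitability exceeds the intake rate on those already taken.
Rate on top 1: 0.1564. ants: 0.724 > 0.1564 → include.
Rate on top 2: 0.2169. termites: 0.339 > 0.2169 → include.
Rate on top 3: 0.2446. flies: 0.298 > 0.2446 → include.
Rate on top 4: 0.2479. small beetles: 0.169 < 0.2479 → exclude; stop.
Optimal diet: caterpillars, ants, termites, flies — 4 of 5 types.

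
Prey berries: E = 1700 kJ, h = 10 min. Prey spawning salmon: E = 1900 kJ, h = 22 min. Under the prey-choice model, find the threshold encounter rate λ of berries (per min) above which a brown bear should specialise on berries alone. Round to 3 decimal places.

Drop spawning salmon once their profitability E₂/h₂ falls below the rate achievable on berries alone: E₂/h₂ = λE₁/(1 + λh₁).
Solve for λ: λE₁h₂ = E₂(1 + λh₁) → λ(E₁h₂ − E₂h₁) = E₂ → λ = E₂/(E₁h₂ − E₂h₁).
λ = 1900/(1700×22 − 1900×10) = 1900/1.84e+04 = 0.1033 per min.

0.103 per min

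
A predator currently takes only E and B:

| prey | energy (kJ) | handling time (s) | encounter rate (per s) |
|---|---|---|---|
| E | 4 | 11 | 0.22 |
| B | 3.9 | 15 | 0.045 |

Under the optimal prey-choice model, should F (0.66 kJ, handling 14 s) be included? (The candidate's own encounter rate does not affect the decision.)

Intake rate on the current diet: R = (0.22×4 + 0.045×3.9) / (1 + 0.22×11 + 0.045×15) = 1.055/4.095 = 0.2578 kJ/s.
Profitability of F: 0.66/14 = 0.04714 kJ/s.
Since 0.04714 < R, time spent handling F is better spent searching.

No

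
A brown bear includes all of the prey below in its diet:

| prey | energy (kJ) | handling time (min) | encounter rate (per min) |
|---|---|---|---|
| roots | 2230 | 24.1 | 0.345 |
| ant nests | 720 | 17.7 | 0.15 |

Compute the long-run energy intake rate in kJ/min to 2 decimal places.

73.30 kJ/min

R = (0.345×2230 + 0.15×720) / (1 + 0.345×24.1 + 0.15×17.7) = 877.3/11.97 = 73.3 kJ/min.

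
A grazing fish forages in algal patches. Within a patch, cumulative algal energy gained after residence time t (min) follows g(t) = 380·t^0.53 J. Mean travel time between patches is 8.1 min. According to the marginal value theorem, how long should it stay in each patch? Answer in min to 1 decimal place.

9.1 min

Optimal t* satisfies g'(t*) = g(t*)/(T + t*).
g'(t) = 0.53·380·t^-0.47. Setting 0.53·380·t^-0.47 = 380·t^0.53/(8.1+t) gives 0.53(8.1+t) = t, so 0.47·t = 0.53×8.1.
t* = 0.53×8.1/0.47 = 9.134 min.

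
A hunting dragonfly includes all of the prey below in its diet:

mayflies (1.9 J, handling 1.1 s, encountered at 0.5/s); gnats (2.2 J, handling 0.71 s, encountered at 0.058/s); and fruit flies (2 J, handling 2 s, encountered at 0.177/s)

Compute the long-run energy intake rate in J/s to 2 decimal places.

0.74 J/s

Energy encountered per unit search time: 0.5×1.9 + 0.058×2.2 + 0.177×2 = 1.432 J/s.
Handling time per unit search time: 0.5×1.1 + 0.058×0.71 + 0.177×2 = 0.9452.
Rate = 1.432/(1 + 0.9452) = 0.736 J/s.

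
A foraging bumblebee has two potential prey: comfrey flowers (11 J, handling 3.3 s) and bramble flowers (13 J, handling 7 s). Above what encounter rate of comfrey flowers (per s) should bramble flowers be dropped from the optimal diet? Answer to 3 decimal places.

0.381 per s

At the threshold, the rate on comfrey flowers alone equals the profitability of bramble flowers: λ·11/(1 + λ·3.3) = 13/7 = 1.857.
Rearranging, λ(11 − 1.857×3.3) = 1.857, so λ = 1.857/4.871 = 0.3812 per s.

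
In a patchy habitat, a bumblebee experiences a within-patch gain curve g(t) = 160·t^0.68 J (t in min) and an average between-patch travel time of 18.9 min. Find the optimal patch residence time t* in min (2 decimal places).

Optimal t* satisfies g'(t*) = g(t*)/(T + t*).
g'(t) = 0.68·160·t^-0.32. Setting 0.68·160·t^-0.32 = 160·t^0.68/(18.9+t) gives 0.68(18.9+t) = t, so 0.32·t = 0.68×18.9.
t* = 0.68×18.9/0.32 = 40.16 min.

40.16 min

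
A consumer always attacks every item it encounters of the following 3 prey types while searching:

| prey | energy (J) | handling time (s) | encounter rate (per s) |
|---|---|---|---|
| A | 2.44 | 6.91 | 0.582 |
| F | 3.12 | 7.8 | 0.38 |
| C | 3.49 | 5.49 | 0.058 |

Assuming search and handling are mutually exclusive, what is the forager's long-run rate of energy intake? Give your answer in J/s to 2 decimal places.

Energy encountered per unit search time: 0.582×2.44 + 0.38×3.12 + 0.058×3.49 = 2.808 J/s.
Handling time per unit search time: 0.582×6.91 + 0.38×7.8 + 0.058×5.49 = 7.304.
Rate = 2.808/(1 + 7.304) = 0.3382 J/s.

0.34 J/s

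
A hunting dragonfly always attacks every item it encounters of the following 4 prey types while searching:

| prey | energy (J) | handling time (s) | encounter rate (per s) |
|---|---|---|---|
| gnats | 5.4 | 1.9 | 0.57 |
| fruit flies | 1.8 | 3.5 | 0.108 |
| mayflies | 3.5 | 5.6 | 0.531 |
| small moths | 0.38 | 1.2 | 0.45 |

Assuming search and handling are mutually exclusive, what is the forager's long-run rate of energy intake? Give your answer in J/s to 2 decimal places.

0.89 J/s

R = Σλ_iE_i / (1 + Σλ_ih_i)
Numerator: 0.57×5.4 + 0.108×1.8 + 0.531×3.5 + 0.45×0.38 = 5.302
Denominator: 1 + 0.57×1.9 + 0.108×3.5 + 0.531×5.6 + 0.45×1.2 = 5.975
R = 5.302/5.975 = 0.8874 J/s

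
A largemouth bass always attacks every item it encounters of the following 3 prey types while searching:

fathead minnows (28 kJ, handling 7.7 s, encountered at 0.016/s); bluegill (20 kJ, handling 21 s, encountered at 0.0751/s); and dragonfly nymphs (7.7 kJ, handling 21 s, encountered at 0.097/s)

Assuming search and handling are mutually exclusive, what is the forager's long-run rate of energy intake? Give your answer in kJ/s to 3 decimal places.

R = (0.016×28 + 0.0751×20 + 0.097×7.7) / (1 + 0.016×7.7 + 0.0751×21 + 0.097×21) = 2.697/4.737 = 0.5693 kJ/s.

0.569 kJ/s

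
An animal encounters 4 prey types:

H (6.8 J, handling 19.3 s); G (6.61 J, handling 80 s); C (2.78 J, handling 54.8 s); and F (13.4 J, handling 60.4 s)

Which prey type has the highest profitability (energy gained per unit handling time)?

In descending order of E/h:
H: 6.8/19.3 = 0.352 J/s
F: 13.4/60.4 = 0.222 J/s
G: 6.61/80 = 0.0826 J/s
C: 2.78/54.8 = 0.0507 J/s

H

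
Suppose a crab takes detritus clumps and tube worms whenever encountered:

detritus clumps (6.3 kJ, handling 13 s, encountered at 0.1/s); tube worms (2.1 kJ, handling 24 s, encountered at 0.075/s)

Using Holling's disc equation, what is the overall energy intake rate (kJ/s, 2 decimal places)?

Energy encountered per unit search time: 0.1×6.3 + 0.075×2.1 = 0.7875 kJ/s.
Handling time per unit search time: 0.1×13 + 0.075×24 = 3.1.
Rate = 0.7875/(1 + 3.1) = 0.1921 kJ/s.

0.19 kJ/s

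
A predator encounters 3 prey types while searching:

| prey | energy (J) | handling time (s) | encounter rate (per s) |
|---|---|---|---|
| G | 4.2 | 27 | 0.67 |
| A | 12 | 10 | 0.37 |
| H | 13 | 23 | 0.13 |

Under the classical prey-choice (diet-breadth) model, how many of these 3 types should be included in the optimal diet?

1

E/h in descending order: A 1.2, H 0.565, G 0.156 J/s. The optimal diet is the largest prefix of this list for which every included type satisfies E_i/h_i > R on the types above it.
Rate on top 1: 0.9447. H: 0.565 < 0.9447 → exclude; stop.
Optimal diet: A — 1 of 3 types.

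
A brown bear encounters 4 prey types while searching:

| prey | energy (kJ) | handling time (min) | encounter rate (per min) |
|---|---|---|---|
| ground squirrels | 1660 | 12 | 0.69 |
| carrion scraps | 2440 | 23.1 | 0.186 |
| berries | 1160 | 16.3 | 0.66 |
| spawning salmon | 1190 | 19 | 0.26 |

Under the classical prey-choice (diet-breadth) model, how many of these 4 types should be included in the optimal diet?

Rank by E/h (kJ/min): ground squirrels 138, carrion scraps 106, berries 71.2, spawning salmon 62.6. Include each in turn until the next type's E/h falls below the running intake rate.
Rate on top 1: 123.4. carrion scraps: 106 < 123.4 → exclude; stop.
Optimal diet: ground squirrels — 1 of 4 types.

1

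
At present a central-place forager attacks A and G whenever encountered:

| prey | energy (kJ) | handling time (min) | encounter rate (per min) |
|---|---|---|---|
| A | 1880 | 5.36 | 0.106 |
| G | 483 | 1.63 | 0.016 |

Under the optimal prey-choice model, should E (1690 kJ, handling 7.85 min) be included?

Current rate: (0.106×1880 + 0.016×483)/(1 + 0.106×5.36 + 0.016×1.63) = 129.8 kJ/min.
E: E/h = 1690/7.85 = 215.3 kJ/min.
Since 215.3 > R, including E increases the long-run rate.

Yes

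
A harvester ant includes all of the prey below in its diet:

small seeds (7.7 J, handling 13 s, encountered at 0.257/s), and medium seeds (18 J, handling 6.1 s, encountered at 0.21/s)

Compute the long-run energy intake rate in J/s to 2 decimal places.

1.02 J/s

R = Σλ_iE_i / (1 + Σλ_ih_i)
Numerator: 0.257×7.7 + 0.21×18 = 5.759
Denominator: 1 + 0.257×13 + 0.21×6.1 = 5.622
R = 5.759/5.622 = 1.024 J/s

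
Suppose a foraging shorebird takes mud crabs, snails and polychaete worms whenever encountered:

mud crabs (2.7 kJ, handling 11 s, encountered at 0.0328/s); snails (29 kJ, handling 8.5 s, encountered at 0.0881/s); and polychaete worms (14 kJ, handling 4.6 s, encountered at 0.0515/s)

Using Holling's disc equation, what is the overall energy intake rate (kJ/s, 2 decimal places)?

R = Σλ_iE_i / (1 + Σλ_ih_i)
Numerator: 0.0328×2.7 + 0.0881×29 + 0.0515×14 = 3.364
Denominator: 1 + 0.0328×11 + 0.0881×8.5 + 0.0515×4.6 = 2.347
R = 3.364/2.347 = 1.434 kJ/s

1.43 kJ/s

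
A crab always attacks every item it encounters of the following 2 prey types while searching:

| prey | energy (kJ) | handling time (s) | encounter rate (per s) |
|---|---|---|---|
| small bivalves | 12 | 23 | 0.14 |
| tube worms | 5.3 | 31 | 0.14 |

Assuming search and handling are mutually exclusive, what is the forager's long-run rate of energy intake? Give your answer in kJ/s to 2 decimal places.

0.28 kJ/s

Energy encountered per unit search time: 0.14×12 + 0.14×5.3 = 2.422 kJ/s.
Handling time per unit search time: 0.14×23 + 0.14×31 = 7.56.
Rate = 2.422/(1 + 7.56) = 0.2829 kJ/s.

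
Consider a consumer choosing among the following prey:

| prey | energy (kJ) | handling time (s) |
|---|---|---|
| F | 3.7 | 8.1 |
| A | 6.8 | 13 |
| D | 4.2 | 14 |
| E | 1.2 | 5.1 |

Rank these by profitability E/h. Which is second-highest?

F

Profitability E/h (kJ/s): F = 3.7/8.1 = 0.457, A = 6.8/13 = 0.523, D = 4.2/14 = 0.3, E = 1.2/5.1 = 0.235.
Ranked: A > F > D > E.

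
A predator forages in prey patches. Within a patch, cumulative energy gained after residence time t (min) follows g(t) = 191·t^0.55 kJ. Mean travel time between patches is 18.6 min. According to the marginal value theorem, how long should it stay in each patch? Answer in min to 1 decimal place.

22.7 min

By the marginal value theorem, leave when the instantaneous gain rate g'(t) equals the habitat-wide average g(t)/(T + t).
g'(t) = 0.55·191·t^-0.45. Setting 0.55·191·t^-0.45 = 191·t^0.55/(18.6+t) gives 0.55(18.6+t) = t, so 0.45·t = 0.55×18.6.
t* = 0.55×18.6/0.45 = 22.73 min.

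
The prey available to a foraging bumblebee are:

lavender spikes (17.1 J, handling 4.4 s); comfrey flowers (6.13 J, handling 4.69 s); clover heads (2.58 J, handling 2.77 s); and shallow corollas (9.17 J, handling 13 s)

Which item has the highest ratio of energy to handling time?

lavender spikes

Profitability E/h (J/s): lavender spikes = 17.1/4.4 = 3.89, comfrey flowers = 6.13/4.69 = 1.31, clover heads = 2.58/2.77 = 0.931, shallow corollas = 9.17/13 = 0.705.
Ranked: lavender spikes > comfrey flowers > clover heads > shallow corollas.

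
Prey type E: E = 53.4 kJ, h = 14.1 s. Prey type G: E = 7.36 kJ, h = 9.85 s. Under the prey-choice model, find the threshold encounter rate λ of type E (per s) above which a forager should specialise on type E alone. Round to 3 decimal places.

0.017 per s

Drop type G once their profitability E₂/h₂ falls below the rate achievable on type E alone: E₂/h₂ = λE₁/(1 + λh₁).
Solve for λ: λE₁h₂ = E₂(1 + λh₁) → λ(E₁h₂ − E₂h₁) = E₂ → λ = E₂/(E₁h₂ − E₂h₁).
λ = 7.36/(53.4×9.85 − 7.36×14.1) = 7.36/422.2 = 0.01743 per s.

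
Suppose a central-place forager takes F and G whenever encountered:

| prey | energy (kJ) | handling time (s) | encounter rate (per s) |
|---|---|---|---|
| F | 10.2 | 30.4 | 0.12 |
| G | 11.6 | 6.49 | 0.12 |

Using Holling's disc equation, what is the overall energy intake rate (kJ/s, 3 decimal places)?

Energy encountered per unit search time: 0.12×10.2 + 0.12×11.6 = 2.616 kJ/s.
Handling time per unit search time: 0.12×30.4 + 0.12×6.49 = 4.427.
Rate = 2.616/(1 + 4.427) = 0.4821 kJ/s.

0.482 kJ/s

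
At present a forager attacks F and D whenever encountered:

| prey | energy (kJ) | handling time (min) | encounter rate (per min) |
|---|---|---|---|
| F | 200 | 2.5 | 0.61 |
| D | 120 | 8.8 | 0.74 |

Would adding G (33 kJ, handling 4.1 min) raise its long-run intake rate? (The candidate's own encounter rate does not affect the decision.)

No

On F and D alone, R = ΣλE/(1+Σλh) = 210.8/9.037 = 23.33 kJ/min.
Profitability of G: 33/4.1 = 8.049 kJ/min.
Since 8.049 < R, time spent handling G is better spent searching.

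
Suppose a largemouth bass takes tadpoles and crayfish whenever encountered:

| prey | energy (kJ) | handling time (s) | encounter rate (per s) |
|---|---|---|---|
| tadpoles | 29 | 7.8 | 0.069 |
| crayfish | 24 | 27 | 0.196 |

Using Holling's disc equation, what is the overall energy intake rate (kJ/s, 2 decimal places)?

0.98 kJ/s

Energy encountered per unit search time: 0.069×29 + 0.196×24 = 6.705 kJ/s.
Handling time per unit search time: 0.069×7.8 + 0.196×27 = 5.83.
Rate = 6.705/(1 + 5.83) = 0.9817 kJ/s.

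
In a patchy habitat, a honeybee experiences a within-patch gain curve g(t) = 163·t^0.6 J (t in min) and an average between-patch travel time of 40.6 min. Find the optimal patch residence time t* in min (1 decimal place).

Maximise g(t)/(T+t): set derivative to zero → g'(t)(T+t) = g(t).
g'(t) = 0.6·163·t^-0.4. Setting 0.6·163·t^-0.4 = 163·t^0.6/(40.6+t) gives 0.6(40.6+t) = t, so 0.40·t = 0.6×40.6.
t* = 0.6×40.6/0.40 = 60.9 min.

60.9 min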